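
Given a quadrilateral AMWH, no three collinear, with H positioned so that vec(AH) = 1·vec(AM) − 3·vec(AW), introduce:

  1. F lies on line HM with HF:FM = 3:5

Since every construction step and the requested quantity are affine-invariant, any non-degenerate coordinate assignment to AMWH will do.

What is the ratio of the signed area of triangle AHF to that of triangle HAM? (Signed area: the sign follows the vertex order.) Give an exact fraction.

Set A = (0, 0), M = (1, 0), W = (0, 1), H = (1, -3); any affine frame gives the same invariant.
1. F lies on line HM with HF:FM = 3:5 ⇒ F = (1, -15/8)
2·[AHF] = 9/8, 2·[HAM] = -3
[AHF]:[HAM] = 9/8:-3 = -3/8

[AHF]:[HAM] = -3/8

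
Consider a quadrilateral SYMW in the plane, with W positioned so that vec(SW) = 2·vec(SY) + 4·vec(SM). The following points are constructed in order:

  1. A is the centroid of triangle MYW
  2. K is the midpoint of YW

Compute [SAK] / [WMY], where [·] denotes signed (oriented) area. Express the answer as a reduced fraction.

[SAK]:[WMY] = -1/10

Work in coordinates with S = (0, 0), Y = (1, 0), M = (0, 1), W = (2, 4).
1. A is the centroid of triangle MYW ⇒ A = (1, 5/3)
2. K is the midpoint of YW ⇒ K = (3/2, 2)
2·[SAK] = -1/2, 2·[WMY] = 5
[SAK]:[WMY] = -1/2:5 = -1/10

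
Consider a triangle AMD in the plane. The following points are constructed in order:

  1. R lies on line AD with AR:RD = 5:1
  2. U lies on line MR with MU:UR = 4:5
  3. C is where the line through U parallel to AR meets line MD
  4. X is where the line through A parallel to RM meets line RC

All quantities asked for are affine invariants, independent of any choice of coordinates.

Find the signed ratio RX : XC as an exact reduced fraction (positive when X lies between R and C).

Work in coordinates with A = (0, 0), M = (1, 0), D = (0, 1).
1. R lies on line AD with AR:RD = 5:1 ⇒ R = (0, 5/6)
2. U lies on line MR with MU:UR = 4:5 ⇒ U = (5/9, 10/27)
3. C is where the line through U parallel to AR meets line MD ⇒ C = (5/9, 4/9)
4. X is where the line through A parallel to RM meets line RC ⇒ X = (-25/4, 125/24)
X = R + t·(C−R) with t = -45/4, so RX:XC = t:(1−t) = -45/4:49/4

RX:XC = -45/49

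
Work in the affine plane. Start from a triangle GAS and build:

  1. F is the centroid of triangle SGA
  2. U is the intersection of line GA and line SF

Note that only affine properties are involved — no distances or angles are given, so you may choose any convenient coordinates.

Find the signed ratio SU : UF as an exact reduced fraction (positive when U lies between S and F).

SU:UF = -3

Choose coordinates G = (0, 0), A = (1, 0), S = (0, 1).
1. F is the centroid of triangle SGA ⇒ F = (1/3, 1/3)
2. U is the intersection of line GA and line SF ⇒ U = (1/2, 0)
U = S + t·(F−S) with t = 3/2, so SU:UF = t:(1−t) = 3/2:-1/2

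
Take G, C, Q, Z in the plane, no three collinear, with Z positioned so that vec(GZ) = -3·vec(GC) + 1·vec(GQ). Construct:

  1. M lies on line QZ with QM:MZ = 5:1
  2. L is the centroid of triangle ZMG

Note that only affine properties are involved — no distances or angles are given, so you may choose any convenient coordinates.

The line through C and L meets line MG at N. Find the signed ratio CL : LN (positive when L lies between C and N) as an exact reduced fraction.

CL:LN = -7

Choose coordinates G = (0, 0), C = (1, 0), Q = (0, 1), Z = (-3, 1).
1. M lies on line QZ with QM:MZ = 5:1 ⇒ M = (-5/2, 1)
2. L is the centroid of triangle ZMG ⇒ L = (-11/6, 2/3)
line CL meets MG at N = (-10/7, 4/7)
L = C + t·(N−C) with t = 7/6, so CL:LN = 7/6:-1/6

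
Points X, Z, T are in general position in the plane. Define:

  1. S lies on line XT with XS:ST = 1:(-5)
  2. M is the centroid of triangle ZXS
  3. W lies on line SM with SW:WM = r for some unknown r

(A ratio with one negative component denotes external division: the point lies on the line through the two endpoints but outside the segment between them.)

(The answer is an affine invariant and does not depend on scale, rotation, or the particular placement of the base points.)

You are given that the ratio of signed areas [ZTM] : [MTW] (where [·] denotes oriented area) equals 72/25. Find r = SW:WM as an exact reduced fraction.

Work in coordinates with X = (0, 0), Z = (1, 0), T = (0, 1).
1. S lies on line XT with XS:ST = 1:(-5) ⇒ S = (0, -1/4)
2. M is the centroid of triangle ZXS ⇒ M = (1/3, -1/12)
3. With SW:WM = r, write λ = r/(r+1) so W = S + λ·(M−S); W is affine-linear in λ
Every point depending on W is an affine combination of W and λ-independent points, so each such coordinate is linear in λ; the λ² term in each signed area is a multiple of (M−S)×(M−S) = 0, so 2·[ZTM] and 2·[MTW] are each linear in λ. Evaluating at λ=0 and λ=1:
  2·[ZTM] = 3/4,   2·[MTW] = -5/12·λ + 5/12
So [ZTM]:[MTW] = (3/4) / (-5/12·λ + 5/12). Setting this equal to 72/25:
  3/4 = 72/25·(-5/12·λ + 5/12)  ⇒  λ = 3/8
Then r = λ/(1−λ) = (3/8)/(5/8) = 3/5. Check: with r = 3/5, W = (1/8, -3/16) and [ZTM]:[MTW] = 72/25 as required.

r = 3/5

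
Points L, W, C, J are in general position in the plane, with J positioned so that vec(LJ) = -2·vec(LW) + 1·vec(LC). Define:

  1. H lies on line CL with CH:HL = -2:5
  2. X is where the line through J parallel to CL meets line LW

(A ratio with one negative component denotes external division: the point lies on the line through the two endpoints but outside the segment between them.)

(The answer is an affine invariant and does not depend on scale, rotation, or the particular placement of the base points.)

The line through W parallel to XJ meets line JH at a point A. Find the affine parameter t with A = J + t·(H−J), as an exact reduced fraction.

Choose coordinates L = (0, 0), W = (1, 0), C = (0, 1), J = (-2, 1).
1. H lies on line CL with CH:HL = -2:5 ⇒ H = (0, 5/3)
2. X is where the line through J parallel to CL meets line LW ⇒ X = (-2, 0)
through W parallel to XJ: direction (0, 1); meets JH at A = (1, 2)
A = J + t·(H−J) with t = 3/2

t = 3/2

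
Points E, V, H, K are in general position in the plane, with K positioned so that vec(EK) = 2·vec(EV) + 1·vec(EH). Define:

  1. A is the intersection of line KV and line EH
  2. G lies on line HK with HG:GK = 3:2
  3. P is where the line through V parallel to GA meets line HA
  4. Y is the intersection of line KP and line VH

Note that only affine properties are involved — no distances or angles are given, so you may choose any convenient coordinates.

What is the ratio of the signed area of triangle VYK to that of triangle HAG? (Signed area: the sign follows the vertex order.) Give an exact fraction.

Work in coordinates with E = (0, 0), V = (1, 0), H = (0, 1), K = (2, 1).
1. A is the intersection of line KV and line EH ⇒ A = (0, -1)
2. G lies on line HK with HG:GK = 3:2 ⇒ G = (6/5, 1)
3. P is where the line through V parallel to GA meets line HA ⇒ P = (0, -5/3)
4. Y is the intersection of line KP and line VH ⇒ Y = (8/7, -1/7)
2·[VYK] = 2/7, 2·[HAG] = 12/5
[VYK]:[HAG] = 2/7:12/5 = 5/42

[VYK]:[HAG] = 5/42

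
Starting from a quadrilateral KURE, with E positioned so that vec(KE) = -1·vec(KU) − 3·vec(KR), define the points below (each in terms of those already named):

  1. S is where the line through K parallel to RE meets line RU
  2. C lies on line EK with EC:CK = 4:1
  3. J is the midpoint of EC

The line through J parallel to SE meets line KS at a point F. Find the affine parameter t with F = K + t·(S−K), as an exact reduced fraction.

t = 3/5

Work in coordinates with K = (0, 0), U = (1, 0), R = (0, 1), E = (-1, -3).
1. S is where the line through K parallel to RE meets line RU ⇒ S = (1/5, 4/5)
2. C lies on line EK with EC:CK = 4:1 ⇒ C = (-1/5, -3/5)
3. J is the midpoint of EC ⇒ J = (-3/5, -9/5)
through J parallel to SE: direction (-6/5, -19/5); meets KS at F = (3/25, 12/25)
F = K + t·(S−K) with t = 3/5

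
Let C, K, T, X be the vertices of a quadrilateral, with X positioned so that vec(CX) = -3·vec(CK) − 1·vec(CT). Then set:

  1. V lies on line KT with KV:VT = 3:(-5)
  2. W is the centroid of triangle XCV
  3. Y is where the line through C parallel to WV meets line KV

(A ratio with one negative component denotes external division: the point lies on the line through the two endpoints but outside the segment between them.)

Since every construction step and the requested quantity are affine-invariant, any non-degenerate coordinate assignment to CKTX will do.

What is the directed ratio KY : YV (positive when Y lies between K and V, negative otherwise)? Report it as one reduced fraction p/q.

KY:YV = 2/7

Choose coordinates C = (0, 0), K = (1, 0), T = (0, 1), X = (-3, -1).
1. V lies on line KT with KV:VT = 3:(-5) ⇒ V = (5/2, -3/2)
2. W is the centroid of triangle XCV ⇒ W = (-1/6, -5/6)
3. Y is where the line through C parallel to WV meets line KV ⇒ Y = (4/3, -1/3)
Y = K + t·(V−K) with t = 2/9, so KY:YV = t:(1−t) = 2/9:7/9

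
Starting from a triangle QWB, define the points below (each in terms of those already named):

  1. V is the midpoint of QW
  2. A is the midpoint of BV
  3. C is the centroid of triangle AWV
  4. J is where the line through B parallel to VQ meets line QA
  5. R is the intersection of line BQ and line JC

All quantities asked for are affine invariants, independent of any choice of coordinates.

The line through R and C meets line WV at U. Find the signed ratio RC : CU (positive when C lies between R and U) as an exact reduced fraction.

RC:CU = 35

Choose coordinates Q = (0, 0), W = (1, 0), B = (0, 1).
1. V is the midpoint of QW ⇒ V = (1/2, 0)
2. A is the midpoint of BV ⇒ A = (1/4, 1/2)
3. C is the centroid of triangle AWV ⇒ C = (7/12, 1/6)
4. J is where the line through B parallel to VQ meets line QA ⇒ J = (1/2, 1)
5. R is the intersection of line BQ and line JC ⇒ R = (0, 6)
line RC meets WV at U = (3/5, 0)
C = R + t·(U−R) with t = 35/36, so RC:CU = 35/36:1/36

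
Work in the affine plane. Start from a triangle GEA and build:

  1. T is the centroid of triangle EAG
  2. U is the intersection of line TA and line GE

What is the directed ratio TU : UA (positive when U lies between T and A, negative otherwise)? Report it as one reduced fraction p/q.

Work in coordinates with G = (0, 0), E = (1, 0), A = (0, 1).
1. T is the centroid of triangle EAG ⇒ T = (1/3, 1/3)
2. U is the intersection of line TA and line GE ⇒ U = (1/2, 0)
U = T + t·(A−T) with t = -1/2, so TU:UA = t:(1−t) = -1/2:3/2

TU:UA = -1/3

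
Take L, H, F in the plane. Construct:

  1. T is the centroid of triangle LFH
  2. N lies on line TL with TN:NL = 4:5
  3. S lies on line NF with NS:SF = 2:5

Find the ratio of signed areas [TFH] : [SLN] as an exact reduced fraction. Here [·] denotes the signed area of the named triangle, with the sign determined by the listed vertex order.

Set L = (0, 0), H = (1, 0), F = (0, 1); any affine frame gives the same invariant.
1. T is the centroid of triangle LFH ⇒ T = (1/3, 1/3)
2. N lies on line TL with TN:NL = 4:5 ⇒ N = (5/27, 5/27)
3. S lies on line NF with NS:SF = 2:5 ⇒ S = (25/189, 79/189)
2·[TFH] = -1/3, 2·[SLN] = 10/189
[TFH]:[SLN] = -1/3:10/189 = -63/10

[TFH]:[SLN] = -63/10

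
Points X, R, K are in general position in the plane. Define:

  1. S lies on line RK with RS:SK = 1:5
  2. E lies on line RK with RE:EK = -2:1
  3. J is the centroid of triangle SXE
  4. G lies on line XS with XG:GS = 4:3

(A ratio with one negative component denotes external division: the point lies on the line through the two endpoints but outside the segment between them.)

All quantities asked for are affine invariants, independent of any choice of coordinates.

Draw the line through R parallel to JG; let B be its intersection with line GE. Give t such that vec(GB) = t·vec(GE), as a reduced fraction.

t = 35/11

Work in coordinates with X = (0, 0), R = (1, 0), K = (0, 1).
1. S lies on line RK with RS:SK = 1:5 ⇒ S = (5/6, 1/6)
2. E lies on line RK with RE:EK = -2:1 ⇒ E = (-1, 2)
3. J is the centroid of triangle SXE ⇒ J = (-1/18, 13/18)
4. G lies on line XS with XG:GS = 4:3 ⇒ G = (10/21, 2/21)
through R parallel to JG: direction (67/126, -79/126); meets GE at B = (-325/77, 474/77)
B = G + t·(E−G) with t = 35/11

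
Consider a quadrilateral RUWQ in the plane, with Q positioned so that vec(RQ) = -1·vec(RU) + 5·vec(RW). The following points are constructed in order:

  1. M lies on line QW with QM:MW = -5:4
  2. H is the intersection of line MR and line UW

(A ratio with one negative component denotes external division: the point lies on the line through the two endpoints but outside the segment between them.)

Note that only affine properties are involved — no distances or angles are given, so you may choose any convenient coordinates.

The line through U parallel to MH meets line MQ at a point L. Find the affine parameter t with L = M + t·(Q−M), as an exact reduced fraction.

t = 3

Choose coordinates R = (0, 0), U = (1, 0), W = (0, 1), Q = (-1, 5).
1. M lies on line QW with QM:MW = -5:4 ⇒ M = (4, -15)
2. H is the intersection of line MR and line UW ⇒ H = (-4/11, 15/11)
through U parallel to MH: direction (-48/11, 180/11); meets MQ at L = (-11, 45)
L = M + t·(Q−M) with t = 3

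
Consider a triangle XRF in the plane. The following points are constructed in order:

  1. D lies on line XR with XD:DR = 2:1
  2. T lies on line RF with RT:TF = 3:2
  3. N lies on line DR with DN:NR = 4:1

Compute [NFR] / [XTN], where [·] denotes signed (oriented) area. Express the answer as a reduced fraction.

[NFR]:[XTN] = 5/42

Assign X = (0, 0), R = (1, 0), F = (0, 1) — the answer is frame-independent, so this choice is without loss of generality.
1. D lies on line XR with XD:DR = 2:1 ⇒ D = (2/3, 0)
2. T lies on line RF with RT:TF = 3:2 ⇒ T = (2/5, 3/5)
3. N lies on line DR with DN:NR = 4:1 ⇒ N = (14/15, 0)
2·[NFR] = -1/15, 2·[XTN] = -14/25
[NFR]:[XTN] = -1/15:-14/25 = 5/42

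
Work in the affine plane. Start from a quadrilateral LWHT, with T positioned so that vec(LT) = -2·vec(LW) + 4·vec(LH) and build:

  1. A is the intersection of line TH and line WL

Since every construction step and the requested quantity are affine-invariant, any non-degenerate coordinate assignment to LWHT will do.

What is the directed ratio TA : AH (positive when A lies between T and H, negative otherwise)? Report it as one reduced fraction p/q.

Assign L = (0, 0), W = (1, 0), H = (0, 1), T = (-2, 4) — the answer is frame-independent, so this choice is without loss of generality.
1. A is the intersection of line TH and line WL ⇒ A = (2/3, 0)
A = T + t·(H−T) with t = 4/3, so TA:AH = t:(1−t) = 4/3:-1/3

TA:AH = -4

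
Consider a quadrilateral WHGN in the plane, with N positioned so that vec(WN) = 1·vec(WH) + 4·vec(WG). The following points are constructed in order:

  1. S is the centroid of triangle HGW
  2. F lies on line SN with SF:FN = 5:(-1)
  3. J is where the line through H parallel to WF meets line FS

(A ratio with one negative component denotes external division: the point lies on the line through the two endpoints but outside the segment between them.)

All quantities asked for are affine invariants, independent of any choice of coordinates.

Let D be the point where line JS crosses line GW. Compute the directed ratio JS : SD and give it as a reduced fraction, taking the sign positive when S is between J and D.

Choose coordinates W = (0, 0), H = (1, 0), G = (0, 1), N = (1, 4).
1. S is the centroid of triangle HGW ⇒ S = (1/3, 1/3)
2. F lies on line SN with SF:FN = 5:(-1) ⇒ F = (7/6, 59/12)
3. J is where the line through H parallel to WF meets line FS ⇒ J = (-19/9, -118/9)
line JS meets GW at D = (0, -3/2)
S = J + t·(D−J) with t = 22/19, so JS:SD = 22/19:-3/19

JS:SD = -22/3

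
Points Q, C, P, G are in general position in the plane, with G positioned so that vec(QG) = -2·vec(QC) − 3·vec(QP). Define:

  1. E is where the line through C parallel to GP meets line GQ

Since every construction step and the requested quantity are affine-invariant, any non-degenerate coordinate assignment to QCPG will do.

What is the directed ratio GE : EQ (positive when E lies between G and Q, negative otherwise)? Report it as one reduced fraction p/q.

Choose coordinates Q = (0, 0), C = (1, 0), P = (0, 1), G = (-2, -3).
1. E is where the line through C parallel to GP meets line GQ ⇒ E = (4, 6)
E = G + t·(Q−G) with t = 3, so GE:EQ = t:(1−t) = 3:-2

GE:EQ = -3/2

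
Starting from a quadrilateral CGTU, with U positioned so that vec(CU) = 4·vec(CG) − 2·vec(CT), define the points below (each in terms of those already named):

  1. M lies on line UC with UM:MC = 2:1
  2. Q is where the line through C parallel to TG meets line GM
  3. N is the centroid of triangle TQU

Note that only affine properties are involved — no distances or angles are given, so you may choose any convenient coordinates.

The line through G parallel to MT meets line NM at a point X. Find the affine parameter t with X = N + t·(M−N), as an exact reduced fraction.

t = 1/2

Work in coordinates with C = (0, 0), G = (1, 0), T = (0, 1), U = (4, -2).
1. M lies on line UC with UM:MC = 2:1 ⇒ M = (4/3, -2/3)
2. Q is where the line through C parallel to TG meets line GM ⇒ Q = (2, -2)
3. N is the centroid of triangle TQU ⇒ N = (2, -1)
through G parallel to MT: direction (-4/3, 5/3); meets NM at X = (5/3, -5/6)
X = N + t·(M−N) with t = 1/2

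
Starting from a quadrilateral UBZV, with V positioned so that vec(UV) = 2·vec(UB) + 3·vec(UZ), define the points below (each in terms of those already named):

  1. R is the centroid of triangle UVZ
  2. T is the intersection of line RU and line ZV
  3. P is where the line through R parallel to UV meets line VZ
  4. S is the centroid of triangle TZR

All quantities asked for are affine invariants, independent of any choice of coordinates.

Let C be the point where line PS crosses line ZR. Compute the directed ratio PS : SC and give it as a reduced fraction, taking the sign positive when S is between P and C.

Work in coordinates with U = (0, 0), B = (1, 0), Z = (0, 1), V = (2, 3).
1. R is the centroid of triangle UVZ ⇒ R = (2/3, 4/3)
2. T is the intersection of line RU and line ZV ⇒ T = (1, 2)
3. P is where the line through R parallel to UV meets line VZ ⇒ P = (4/3, 7/3)
4. S is the centroid of triangle TZR ⇒ S = (5/9, 13/9)
line PS meets ZR at C = (8/27, 31/27)
S = P + t·(C−P) with t = 3/4, so PS:SC = 3/4:1/4

PS:SC = 3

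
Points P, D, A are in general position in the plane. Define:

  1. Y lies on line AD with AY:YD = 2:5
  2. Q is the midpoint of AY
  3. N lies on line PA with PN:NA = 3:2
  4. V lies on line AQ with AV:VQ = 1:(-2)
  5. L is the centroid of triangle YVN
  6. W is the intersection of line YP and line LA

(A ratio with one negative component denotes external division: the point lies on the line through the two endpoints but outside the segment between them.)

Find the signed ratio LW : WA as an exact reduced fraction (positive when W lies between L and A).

Work in coordinates with P = (0, 0), D = (1, 0), A = (0, 1).
1. Y lies on line AD with AY:YD = 2:5 ⇒ Y = (2/7, 5/7)
2. Q is the midpoint of AY ⇒ Q = (1/7, 6/7)
3. N lies on line PA with PN:NA = 3:2 ⇒ N = (0, 3/5)
4. V lies on line AQ with AV:VQ = 1:(-2) ⇒ V = (-1/7, 8/7)
5. L is the centroid of triangle YVN ⇒ L = (1/21, 86/105)
6. W is the intersection of line YP and line LA ⇒ W = (10/63, 25/63)
W = L + t·(A−L) with t = -7/3, so LW:WA = t:(1−t) = -7/3:10/3

LW:WA = -7/10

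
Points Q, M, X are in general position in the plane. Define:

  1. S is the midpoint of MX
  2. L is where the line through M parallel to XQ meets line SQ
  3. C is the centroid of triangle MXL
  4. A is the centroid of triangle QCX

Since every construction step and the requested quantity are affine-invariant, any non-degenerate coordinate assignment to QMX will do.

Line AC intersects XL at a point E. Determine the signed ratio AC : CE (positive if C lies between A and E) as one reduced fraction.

AC:CE = 1/3

Work in coordinates with Q = (0, 0), M = (1, 0), X = (0, 1).
1. S is the midpoint of MX ⇒ S = (1/2, 1/2)
2. L is where the line through M parallel to XQ meets line SQ ⇒ L = (1, 1)
3. C is the centroid of triangle MXL ⇒ C = (2/3, 2/3)
4. A is the centroid of triangle QCX ⇒ A = (2/9, 5/9)
line AC meets XL at E = (2, 1)
C = A + t·(E−A) with t = 1/4, so AC:CE = 1/4:3/4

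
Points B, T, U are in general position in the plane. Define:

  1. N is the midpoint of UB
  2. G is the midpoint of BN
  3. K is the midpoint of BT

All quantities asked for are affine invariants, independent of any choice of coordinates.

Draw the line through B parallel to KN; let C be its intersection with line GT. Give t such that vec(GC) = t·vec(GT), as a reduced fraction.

t = -1/3

Assign B = (0, 0), T = (1, 0), U = (0, 1) — the answer is frame-independent, so this choice is without loss of generality.
1. N is the midpoint of UB ⇒ N = (0, 1/2)
2. G is the midpoint of BN ⇒ G = (0, 1/4)
3. K is the midpoint of BT ⇒ K = (1/2, 0)
through B parallel to KN: direction (-1/2, 1/2); meets GT at C = (-1/3, 1/3)
C = G + t·(T−G) with t = -1/3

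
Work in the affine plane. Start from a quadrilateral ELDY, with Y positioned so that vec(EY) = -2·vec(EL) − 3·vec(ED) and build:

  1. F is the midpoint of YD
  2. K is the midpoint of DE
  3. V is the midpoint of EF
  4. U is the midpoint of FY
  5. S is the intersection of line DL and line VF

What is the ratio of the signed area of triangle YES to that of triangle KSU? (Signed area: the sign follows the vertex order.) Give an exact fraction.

Set E = (0, 0), L = (1, 0), D = (0, 1), Y = (-2, -3); any affine frame gives the same invariant.
1. F is the midpoint of YD ⇒ F = (-1, -1)
2. K is the midpoint of DE ⇒ K = (0, 1/2)
3. V is the midpoint of EF ⇒ V = (-1/2, -1/2)
4. U is the midpoint of FY ⇒ U = (-3/2, -2)
5. S is the intersection of line DL and line VF ⇒ S = (1/2, 1/2)
2·[YES] = -1/2, 2·[KSU] = -5/4
[YES]:[KSU] = -1/2:-5/4 = 2/5

[YES]:[KSU] = 2/5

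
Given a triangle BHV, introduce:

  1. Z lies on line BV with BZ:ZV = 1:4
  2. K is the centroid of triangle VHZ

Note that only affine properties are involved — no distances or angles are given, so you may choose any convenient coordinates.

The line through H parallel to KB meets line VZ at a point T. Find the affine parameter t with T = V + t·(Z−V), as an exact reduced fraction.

Work in coordinates with B = (0, 0), H = (1, 0), V = (0, 1).
1. Z lies on line BV with BZ:ZV = 1:4 ⇒ Z = (0, 1/5)
2. K is the centroid of triangle VHZ ⇒ K = (1/3, 2/5)
through H parallel to KB: direction (-1/3, -2/5); meets VZ at T = (0, -6/5)
T = V + t·(Z−V) with t = 11/4

t = 11/4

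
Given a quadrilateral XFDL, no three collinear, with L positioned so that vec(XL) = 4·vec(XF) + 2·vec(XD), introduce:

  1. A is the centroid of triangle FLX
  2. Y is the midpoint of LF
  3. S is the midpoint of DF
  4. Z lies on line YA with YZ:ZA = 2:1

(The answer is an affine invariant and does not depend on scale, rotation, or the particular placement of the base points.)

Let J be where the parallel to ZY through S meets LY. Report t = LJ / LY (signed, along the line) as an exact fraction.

Assign X = (0, 0), F = (1, 0), D = (0, 1), L = (4, 2) — the answer is frame-independent, so this choice is without loss of generality.
1. A is the centroid of triangle FLX ⇒ A = (5/3, 2/3)
2. Y is the midpoint of LF ⇒ Y = (5/2, 1)
3. S is the midpoint of DF ⇒ S = (1/2, 1/2)
4. Z lies on line YA with YZ:ZA = 2:1 ⇒ Z = (35/18, 7/9)
through S parallel to ZY: direction (5/9, 2/9); meets LY at J = (29/8, 7/4)
J = L + t·(Y−L) with t = 1/4

t = 1/4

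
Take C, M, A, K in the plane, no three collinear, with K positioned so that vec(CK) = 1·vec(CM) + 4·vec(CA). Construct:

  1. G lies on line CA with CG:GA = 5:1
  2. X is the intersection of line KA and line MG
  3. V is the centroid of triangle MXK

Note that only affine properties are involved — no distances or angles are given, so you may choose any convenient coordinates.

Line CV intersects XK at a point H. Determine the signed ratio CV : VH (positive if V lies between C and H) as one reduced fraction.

Assign C = (0, 0), M = (1, 0), A = (0, 1), K = (1, 4) — the answer is frame-independent, so this choice is without loss of generality.
1. G lies on line CA with CG:GA = 5:1 ⇒ G = (0, 5/6)
2. X is the intersection of line KA and line MG ⇒ X = (-1/23, 20/23)
3. V is the centroid of triangle MXK ⇒ V = (15/23, 112/69)
line CV meets XK at H = (-45/23, -112/23)
V = C + t·(H−C) with t = -1/3, so CV:VH = -1/3:4/3

CV:VH = -1/4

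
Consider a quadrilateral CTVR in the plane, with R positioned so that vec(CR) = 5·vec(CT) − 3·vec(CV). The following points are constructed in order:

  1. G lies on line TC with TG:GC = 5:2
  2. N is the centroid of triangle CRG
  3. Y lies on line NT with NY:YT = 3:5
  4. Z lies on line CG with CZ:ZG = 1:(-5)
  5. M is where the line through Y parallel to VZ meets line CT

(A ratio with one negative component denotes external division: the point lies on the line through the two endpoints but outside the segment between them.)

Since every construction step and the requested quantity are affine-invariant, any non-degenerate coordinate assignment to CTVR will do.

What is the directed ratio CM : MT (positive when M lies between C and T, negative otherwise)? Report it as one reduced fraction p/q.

Choose coordinates C = (0, 0), T = (1, 0), V = (0, 1), R = (5, -3).
1. G lies on line TC with TG:GC = 5:2 ⇒ G = (2/7, 0)
2. N is the centroid of triangle CRG ⇒ N = (37/21, -1)
3. Y lies on line NT with NY:YT = 3:5 ⇒ Y = (31/21, -5/8)
4. Z lies on line CG with CZ:ZG = 1:(-5) ⇒ Z = (-1/14, 0)
5. M is where the line through Y parallel to VZ meets line CT ⇒ M = (73/48, 0)
M = C + t·(T−C) with t = 73/48, so CM:MT = t:(1−t) = 73/48:-25/48

CM:MT = -73/25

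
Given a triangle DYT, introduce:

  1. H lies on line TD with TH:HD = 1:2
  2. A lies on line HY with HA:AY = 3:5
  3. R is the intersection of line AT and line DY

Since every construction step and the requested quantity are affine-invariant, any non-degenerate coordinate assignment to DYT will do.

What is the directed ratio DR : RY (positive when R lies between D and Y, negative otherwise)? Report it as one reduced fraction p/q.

Choose coordinates D = (0, 0), Y = (1, 0), T = (0, 1).
1. H lies on line TD with TH:HD = 1:2 ⇒ H = (0, 2/3)
2. A lies on line HY with HA:AY = 3:5 ⇒ A = (3/8, 5/12)
3. R is the intersection of line AT and line DY ⇒ R = (9/14, 0)
R = D + t·(Y−D) with t = 9/14, so DR:RY = t:(1−t) = 9/14:5/14

DR:RY = 9/5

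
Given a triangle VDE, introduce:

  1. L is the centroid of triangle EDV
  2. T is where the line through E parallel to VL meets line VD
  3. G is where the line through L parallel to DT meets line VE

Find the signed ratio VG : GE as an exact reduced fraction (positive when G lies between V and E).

VG:GE = 1/2

Assign V = (0, 0), D = (1, 0), E = (0, 1) — the answer is frame-independent, so this choice is without loss of generality.
1. L is the centroid of triangle EDV ⇒ L = (1/3, 1/3)
2. T is where the line through E parallel to VL meets line VD ⇒ T = (-1, 0)
3. G is where the line through L parallel to DT meets line VE ⇒ G = (0, 1/3)
G = V + t·(E−V) with t = 1/3, so VG:GE = t:(1−t) = 1/3:2/3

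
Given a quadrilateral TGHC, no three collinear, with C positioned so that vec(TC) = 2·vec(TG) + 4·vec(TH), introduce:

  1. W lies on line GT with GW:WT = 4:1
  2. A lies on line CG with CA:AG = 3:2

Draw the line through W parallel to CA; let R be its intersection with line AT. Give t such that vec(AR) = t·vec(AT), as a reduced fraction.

t = 4/5

Choose coordinates T = (0, 0), G = (1, 0), H = (0, 1), C = (2, 4).
1. W lies on line GT with GW:WT = 4:1 ⇒ W = (1/5, 0)
2. A lies on line CG with CA:AG = 3:2 ⇒ A = (7/5, 8/5)
through W parallel to CA: direction (-3/5, -12/5); meets AT at R = (7/25, 8/25)
R = A + t·(T−A) with t = 4/5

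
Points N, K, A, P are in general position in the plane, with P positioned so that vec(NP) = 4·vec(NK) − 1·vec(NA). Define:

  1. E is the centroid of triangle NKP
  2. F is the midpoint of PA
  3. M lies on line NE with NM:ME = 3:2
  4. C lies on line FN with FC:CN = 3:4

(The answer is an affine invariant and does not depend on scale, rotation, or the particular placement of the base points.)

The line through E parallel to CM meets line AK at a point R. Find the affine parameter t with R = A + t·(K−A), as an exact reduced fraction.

t = 55/36

Work in coordinates with N = (0, 0), K = (1, 0), A = (0, 1), P = (4, -1).
1. E is the centroid of triangle NKP ⇒ E = (5/3, -1/3)
2. F is the midpoint of PA ⇒ F = (2, 0)
3. M lies on line NE with NM:ME = 3:2 ⇒ M = (1, -1/5)
4. C lies on line FN with FC:CN = 3:4 ⇒ C = (8/7, 0)
through E parallel to CM: direction (-1/7, -1/5); meets AK at R = (55/36, -19/36)
R = A + t·(K−A) with t = 55/36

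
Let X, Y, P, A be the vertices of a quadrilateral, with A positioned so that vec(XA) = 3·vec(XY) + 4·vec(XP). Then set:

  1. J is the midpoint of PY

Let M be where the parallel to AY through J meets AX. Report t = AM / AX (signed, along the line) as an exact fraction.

t = 3/4

Assign X = (0, 0), Y = (1, 0), P = (0, 1), A = (3, 4) — the answer is frame-independent, so this choice is without loss of generality.
1. J is the midpoint of PY ⇒ J = (1/2, 1/2)
through J parallel to AY: direction (-2, -4); meets AX at M = (3/4, 1)
M = A + t·(X−A) with t = 3/4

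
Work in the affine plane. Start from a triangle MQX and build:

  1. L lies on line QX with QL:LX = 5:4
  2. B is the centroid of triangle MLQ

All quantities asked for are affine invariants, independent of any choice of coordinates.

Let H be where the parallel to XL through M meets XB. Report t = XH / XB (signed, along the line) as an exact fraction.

t = 3

Set M = (0, 0), Q = (1, 0), X = (0, 1); any affine frame gives the same invariant.
1. L lies on line QX with QL:LX = 5:4 ⇒ L = (4/9, 5/9)
2. B is the centroid of triangle MLQ ⇒ B = (13/27, 5/27)
through M parallel to XL: direction (4/9, -4/9); meets XB at H = (13/9, -13/9)
H = X + t·(B−X) with t = 3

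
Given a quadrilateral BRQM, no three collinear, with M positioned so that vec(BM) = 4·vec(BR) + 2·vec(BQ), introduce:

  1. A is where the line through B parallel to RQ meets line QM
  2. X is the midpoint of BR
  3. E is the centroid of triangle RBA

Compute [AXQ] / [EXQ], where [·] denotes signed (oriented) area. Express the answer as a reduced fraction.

[AXQ]:[EXQ] = 3

Work in coordinates with B = (0, 0), R = (1, 0), Q = (0, 1), M = (4, 2).
1. A is where the line through B parallel to RQ meets line QM ⇒ A = (-4/5, 4/5)
2. X is the midpoint of BR ⇒ X = (1/2, 0)
3. E is the centroid of triangle RBA ⇒ E = (1/15, 4/15)
2·[AXQ] = 9/10, 2·[EXQ] = 3/10
[AXQ]:[EXQ] = 9/10:3/10 = 3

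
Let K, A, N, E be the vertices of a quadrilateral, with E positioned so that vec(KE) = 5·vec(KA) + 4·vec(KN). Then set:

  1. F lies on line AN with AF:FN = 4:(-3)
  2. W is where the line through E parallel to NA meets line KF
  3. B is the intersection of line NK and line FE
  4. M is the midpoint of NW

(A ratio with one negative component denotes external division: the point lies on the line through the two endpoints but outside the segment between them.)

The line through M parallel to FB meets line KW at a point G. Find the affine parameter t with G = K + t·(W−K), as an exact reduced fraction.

t = 37/72

Work in coordinates with K = (0, 0), A = (1, 0), N = (0, 1), E = (5, 4).
1. F lies on line AN with AF:FN = 4:(-3) ⇒ F = (-3, 4)
2. W is where the line through E parallel to NA meets line KF ⇒ W = (-27, 36)
3. B is the intersection of line NK and line FE ⇒ B = (0, 4)
4. M is the midpoint of NW ⇒ M = (-27/2, 37/2)
through M parallel to FB: direction (3, 0); meets KW at G = (-111/8, 37/2)
G = K + t·(W−K) with t = 37/72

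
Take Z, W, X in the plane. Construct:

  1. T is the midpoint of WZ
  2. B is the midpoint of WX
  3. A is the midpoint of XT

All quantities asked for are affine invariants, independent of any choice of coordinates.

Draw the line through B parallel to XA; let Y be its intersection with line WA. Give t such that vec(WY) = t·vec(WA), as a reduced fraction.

t = 1/2

Choose coordinates Z = (0, 0), W = (1, 0), X = (0, 1).
1. T is the midpoint of WZ ⇒ T = (1/2, 0)
2. B is the midpoint of WX ⇒ B = (1/2, 1/2)
3. A is the midpoint of XT ⇒ A = (1/4, 1/2)
through B parallel to XA: direction (1/4, -1/2); meets WA at Y = (5/8, 1/4)
Y = W + t·(A−W) with t = 1/2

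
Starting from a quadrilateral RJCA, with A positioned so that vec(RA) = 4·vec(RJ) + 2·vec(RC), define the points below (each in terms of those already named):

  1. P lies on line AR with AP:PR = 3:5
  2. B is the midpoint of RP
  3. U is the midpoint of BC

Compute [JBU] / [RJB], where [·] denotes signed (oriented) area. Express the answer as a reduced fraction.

Choose coordinates R = (0, 0), J = (1, 0), C = (0, 1), A = (4, 2).
1. P lies on line AR with AP:PR = 3:5 ⇒ P = (5/2, 5/4)
2. B is the midpoint of RP ⇒ B = (5/4, 5/8)
3. U is the midpoint of BC ⇒ U = (5/8, 13/16)
2·[JBU] = 7/16, 2·[RJB] = 5/8
[JBU]:[RJB] = 7/16:5/8 = 7/10

[JBU]:[RJB] = 7/10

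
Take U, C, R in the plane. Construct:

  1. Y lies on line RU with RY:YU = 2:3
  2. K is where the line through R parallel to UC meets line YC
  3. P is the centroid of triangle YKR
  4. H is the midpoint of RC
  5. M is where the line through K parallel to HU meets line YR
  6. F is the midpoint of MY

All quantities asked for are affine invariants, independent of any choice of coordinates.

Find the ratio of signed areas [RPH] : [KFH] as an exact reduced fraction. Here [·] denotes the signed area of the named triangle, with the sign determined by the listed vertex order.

[RPH]:[KFH] = -4/11

Work in coordinates with U = (0, 0), C = (1, 0), R = (0, 1).
1. Y lies on line RU with RY:YU = 2:3 ⇒ Y = (0, 3/5)
2. K is where the line through R parallel to UC meets line YC ⇒ K = (-2/3, 1)
3. P is the centroid of triangle YKR ⇒ P = (-2/9, 13/15)
4. H is the midpoint of RC ⇒ H = (1/2, 1/2)
5. M is where the line through K parallel to HU meets line YR ⇒ M = (0, 5/3)
6. F is the midpoint of MY ⇒ F = (0, 17/15)
2·[RPH] = 8/45, 2·[KFH] = -22/45
[RPH]:[KFH] = 8/45:-22/45 = -4/11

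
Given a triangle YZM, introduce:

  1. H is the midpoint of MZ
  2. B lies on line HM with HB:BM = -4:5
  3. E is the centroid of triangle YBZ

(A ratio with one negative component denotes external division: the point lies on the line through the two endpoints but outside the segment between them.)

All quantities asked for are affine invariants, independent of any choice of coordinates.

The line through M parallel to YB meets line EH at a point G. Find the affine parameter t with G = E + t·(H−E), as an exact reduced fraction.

Assign Y = (0, 0), Z = (1, 0), M = (0, 1) — the answer is frame-independent, so this choice is without loss of generality.
1. H is the midpoint of MZ ⇒ H = (1/2, 1/2)
2. B lies on line HM with HB:BM = -4:5 ⇒ B = (5/2, -3/2)
3. E is the centroid of triangle YBZ ⇒ E = (7/6, -1/2)
through M parallel to YB: direction (5/2, -3/2); meets EH at G = (5/18, 5/6)
G = E + t·(H−E) with t = 4/3

t = 4/3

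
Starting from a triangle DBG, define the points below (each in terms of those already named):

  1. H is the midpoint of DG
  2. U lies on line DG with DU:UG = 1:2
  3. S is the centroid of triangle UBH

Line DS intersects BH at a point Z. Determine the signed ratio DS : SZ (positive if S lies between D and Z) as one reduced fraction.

DS:SZ = 8

Choose coordinates D = (0, 0), B = (1, 0), G = (0, 1).
1. H is the midpoint of DG ⇒ H = (0, 1/2)
2. U lies on line DG with DU:UG = 1:2 ⇒ U = (0, 1/3)
3. S is the centroid of triangle UBH ⇒ S = (1/3, 5/18)
line DS meets BH at Z = (3/8, 5/16)
S = D + t·(Z−D) with t = 8/9, so DS:SZ = 8/9:1/9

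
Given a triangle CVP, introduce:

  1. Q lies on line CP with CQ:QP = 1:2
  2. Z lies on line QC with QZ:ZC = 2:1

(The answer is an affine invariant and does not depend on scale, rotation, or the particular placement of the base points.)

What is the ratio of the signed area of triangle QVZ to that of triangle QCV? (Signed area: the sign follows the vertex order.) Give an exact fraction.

Choose coordinates C = (0, 0), V = (1, 0), P = (0, 1).
1. Q lies on line CP with CQ:QP = 1:2 ⇒ Q = (0, 1/3)
2. Z lies on line QC with QZ:ZC = 2:1 ⇒ Z = (0, 1/9)
2·[QVZ] = -2/9, 2·[QCV] = 1/3
[QVZ]:[QCV] = -2/9:1/3 = -2/3

[QVZ]:[QCV] = -2/3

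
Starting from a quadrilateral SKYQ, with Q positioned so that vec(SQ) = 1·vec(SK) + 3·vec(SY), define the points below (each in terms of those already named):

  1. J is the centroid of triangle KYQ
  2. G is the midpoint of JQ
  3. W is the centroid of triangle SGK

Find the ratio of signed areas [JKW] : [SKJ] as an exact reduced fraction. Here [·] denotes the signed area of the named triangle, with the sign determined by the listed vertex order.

[JKW]:[SKJ] = -5/24

Set S = (0, 0), K = (1, 0), Y = (0, 1), Q = (1, 3); any affine frame gives the same invariant.
1. J is the centroid of triangle KYQ ⇒ J = (2/3, 4/3)
2. G is the midpoint of JQ ⇒ G = (5/6, 13/6)
3. W is the centroid of triangle SGK ⇒ W = (11/18, 13/18)
2·[JKW] = -5/18, 2·[SKJ] = 4/3
[JKW]:[SKJ] = -5/18:4/3 = -5/24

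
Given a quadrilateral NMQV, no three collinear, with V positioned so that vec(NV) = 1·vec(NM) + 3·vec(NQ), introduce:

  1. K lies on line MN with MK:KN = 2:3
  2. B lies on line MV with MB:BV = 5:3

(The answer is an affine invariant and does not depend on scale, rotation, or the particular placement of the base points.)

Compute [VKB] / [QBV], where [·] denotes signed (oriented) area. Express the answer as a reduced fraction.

[VKB]:[QBV] = 2/5

Work in coordinates with N = (0, 0), M = (1, 0), Q = (0, 1), V = (1, 3).
1. K lies on line MN with MK:KN = 2:3 ⇒ K = (3/5, 0)
2. B lies on line MV with MB:BV = 5:3 ⇒ B = (1, 15/8)
2·[VKB] = 9/20, 2·[QBV] = 9/8
[VKB]:[QBV] = 9/20:9/8 = 2/5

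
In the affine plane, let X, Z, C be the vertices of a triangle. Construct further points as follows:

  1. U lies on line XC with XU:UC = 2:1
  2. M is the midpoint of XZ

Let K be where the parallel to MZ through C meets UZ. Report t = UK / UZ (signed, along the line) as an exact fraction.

Work in coordinates with X = (0, 0), Z = (1, 0), C = (0, 1).
1. U lies on line XC with XU:UC = 2:1 ⇒ U = (0, 2/3)
2. M is the midpoint of XZ ⇒ M = (1/2, 0)
through C parallel to MZ: direction (1/2, 0); meets UZ at K = (-1/2, 1)
K = U + t·(Z−U) with t = -1/2

t = -1/2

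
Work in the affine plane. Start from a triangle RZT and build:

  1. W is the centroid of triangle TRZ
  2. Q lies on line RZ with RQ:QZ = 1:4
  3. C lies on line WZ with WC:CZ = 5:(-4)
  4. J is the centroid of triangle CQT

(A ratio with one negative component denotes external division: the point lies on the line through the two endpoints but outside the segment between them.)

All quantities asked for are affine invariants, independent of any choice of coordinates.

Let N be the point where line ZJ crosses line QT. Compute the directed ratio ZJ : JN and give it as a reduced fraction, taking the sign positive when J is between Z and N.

ZJ:JN = -1/4

Choose coordinates R = (0, 0), Z = (1, 0), T = (0, 1).
1. W is the centroid of triangle TRZ ⇒ W = (1/3, 1/3)
2. Q lies on line RZ with RQ:QZ = 1:4 ⇒ Q = (1/5, 0)
3. C lies on line WZ with WC:CZ = 5:(-4) ⇒ C = (11/3, -4/3)
4. J is the centroid of triangle CQT ⇒ J = (58/45, -1/9)
line ZJ meets QT at N = (2/15, 1/3)
J = Z + t·(N−Z) with t = -1/3, so ZJ:JN = -1/3:4/3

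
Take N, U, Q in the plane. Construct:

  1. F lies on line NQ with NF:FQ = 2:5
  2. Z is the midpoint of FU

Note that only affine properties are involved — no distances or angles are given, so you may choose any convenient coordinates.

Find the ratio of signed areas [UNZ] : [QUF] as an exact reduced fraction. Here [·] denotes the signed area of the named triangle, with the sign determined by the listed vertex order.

Assign N = (0, 0), U = (1, 0), Q = (0, 1) — the answer is frame-independent, so this choice is without loss of generality.
1. F lies on line NQ with NF:FQ = 2:5 ⇒ F = (0, 2/7)
2. Z is the midpoint of FU ⇒ Z = (1/2, 1/7)
2·[UNZ] = -1/7, 2·[QUF] = -5/7
[UNZ]:[QUF] = -1/7:-5/7 = 1/5

[UNZ]:[QUF] = 1/5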